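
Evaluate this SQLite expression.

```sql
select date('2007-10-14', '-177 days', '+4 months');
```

Applying '-177 days' to 2007-10-14: counting 177 days back gives 2007-04-20.
Adding +4 months to 2007-04-20 gives 2007-08-20.

2007-08-20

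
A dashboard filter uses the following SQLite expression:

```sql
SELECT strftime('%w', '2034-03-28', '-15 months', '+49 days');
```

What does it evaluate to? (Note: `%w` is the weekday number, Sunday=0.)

First apply '-15 months', '+49 days': 2034-03-28 → 2033-02-15.
2033-02-15 is a Tuesday; with Sunday=0 that is 2.

2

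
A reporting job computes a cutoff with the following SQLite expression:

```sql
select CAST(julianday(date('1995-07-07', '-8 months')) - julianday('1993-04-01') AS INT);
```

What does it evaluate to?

585

Adding -8 months to 1995-07-07 gives 1994-11-07.
29 days remain in April 1993 after the 1st (30 − 1).
Full months from May 1993 through October 1994 contribute their day counts.
Then 7 days into November 1994.
Total: 29 + 31 + 30 + 31 + 31 + 30 + 31 + 30 + 31 + 31 + 28 + 31 + 30 + 31 + 30 + 31 + 31 + 30 + 31 + 7 = 585.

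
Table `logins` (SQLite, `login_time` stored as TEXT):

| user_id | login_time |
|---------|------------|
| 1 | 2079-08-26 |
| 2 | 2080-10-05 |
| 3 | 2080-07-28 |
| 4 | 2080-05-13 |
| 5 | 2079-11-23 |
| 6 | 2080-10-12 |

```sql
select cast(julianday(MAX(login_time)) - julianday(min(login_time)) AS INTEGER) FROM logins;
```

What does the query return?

MIN = 2079-08-26, MAX = 2080-10-12.
5 days remain in August 2079 after the 26th (31 − 26).
Full months from September 2079 through September 2080 contribute their day counts.
Then 12 days into October 2080.
Total: 5 + 30 + 31 + 30 + 31 + 31 + 29 + 31 + 30 + 31 + 30 + 31 + 31 + 30 + 12 = 413.

413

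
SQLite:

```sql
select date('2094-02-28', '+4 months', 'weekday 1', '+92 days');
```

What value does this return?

Adding +4 months to 2094-02-28 gives 2094-06-28.
`weekday 1` advances to the next Monday; 2094-06-28 is already a Monday, so it stays at 2094-06-28.
Applying '+92 days' to 2094-06-28: counting 92 days forward gives 2094-09-28.

2094-09-28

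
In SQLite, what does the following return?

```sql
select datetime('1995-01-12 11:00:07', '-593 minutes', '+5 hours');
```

593 minutes = 9h 53m; -593 minutes from 1995-01-12 11:00:07 is 1995-01-12 01:07:07.
+5 hours from 1995-01-12 01:07:07 is 1995-01-12 06:07:07.

1995-01-12 06:07:07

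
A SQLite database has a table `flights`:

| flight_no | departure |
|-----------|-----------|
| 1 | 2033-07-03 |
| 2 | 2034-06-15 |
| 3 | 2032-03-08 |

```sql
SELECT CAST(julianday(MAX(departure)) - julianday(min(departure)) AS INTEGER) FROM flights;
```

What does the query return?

MIN = 2032-03-08, MAX = 2034-06-15.
23 days remain in March 2032 after the 8th (31 − 8).
Full months from April 2032 through May 2034 contribute their day counts.
Then 15 days into June 2034.
Total: 23 + 30 + 31 + 30 + 31 + 31 + 30 + 31 + 30 + 31 + 31 + 28 + 31 + 30 + 31 + 30 + 31 + 31 + 30 + 31 + 30 + 31 + 31 + 28 + 31 + 30 + 31 + 15 = 829.

829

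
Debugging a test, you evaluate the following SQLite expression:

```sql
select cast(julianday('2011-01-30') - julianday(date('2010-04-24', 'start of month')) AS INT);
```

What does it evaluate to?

`start of month` rewinds 2010-04-24 to 2010-04-01.
29 days remain in April 2010 after the 1st (30 − 1).
Full months from May 2010 through December 2010 contribute their day counts.
Then 30 days into January 2011.
Total: 29 + 31 + 30 + 31 + 31 + 30 + 31 + 30 + 31 + 30 = 304.

304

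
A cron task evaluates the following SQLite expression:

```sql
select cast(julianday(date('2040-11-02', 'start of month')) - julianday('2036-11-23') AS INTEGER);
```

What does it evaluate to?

`start of month` rewinds 2040-11-02 to 2040-11-01.
7 days remain in November 2036 after the 23rd (30 − 23).
Full months from December 2036 through October 2040 contribute their day counts.
Then 1 day into November 2040.
Total: 7 + 31 + 31 + 28 + 31 + 30 + 31 + 30 + 31 + 31 + 30 + 31 + 30 + 31 + 31 + 28 + 31 + 30 + 31 + 30 + 31 + 31 + 30 + 31 + 30 + 31 + 31 + 28 + 31 + 30 + 31 + 30 + 31 + 31 + 30 + 31 + 30 + 31 + 31 + 29 + 31 + 30 + 31 + 30 + 31 + 31 + 30 + 31 + 1 = 1439.

1439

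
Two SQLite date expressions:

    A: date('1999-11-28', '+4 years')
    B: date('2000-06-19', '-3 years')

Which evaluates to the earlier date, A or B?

B

A = 2003-11-28.
B = 1997-06-19.
B is earlier.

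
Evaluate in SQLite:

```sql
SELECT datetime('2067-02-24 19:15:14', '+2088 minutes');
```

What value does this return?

2088 minutes = 34h 48m; +2088 minutes from 2067-02-24 19:15:14 is 2067-02-26 06:03:14 (crosses midnight).

2067-02-26 06:03:14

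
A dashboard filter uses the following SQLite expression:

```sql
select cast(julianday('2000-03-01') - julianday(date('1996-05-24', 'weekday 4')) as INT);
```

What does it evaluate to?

1371

`weekday 4` advances to the next Thursday; 1996-05-24 is a Friday, so it moves forward to 1996-05-30.
1 day remains in May 1996 after the 30th (31 − 30).
Full months from June 1996 through February 2000 contribute their day counts.
Then 1 day into March 2000.
Total: 1 + 30 + 31 + 31 + 30 + 31 + 30 + 31 + 31 + 28 + 31 + 30 + 31 + 30 + 31 + 31 + 30 + 31 + 30 + 31 + 31 + 28 + 31 + 30 + 31 + 30 + 31 + 31 + 30 + 31 + 30 + 31 + 31 + 28 + 31 + 30 + 31 + 30 + 31 + 31 + 30 + 31 + 30 + 31 + 31 + 29 + 1 = 1371.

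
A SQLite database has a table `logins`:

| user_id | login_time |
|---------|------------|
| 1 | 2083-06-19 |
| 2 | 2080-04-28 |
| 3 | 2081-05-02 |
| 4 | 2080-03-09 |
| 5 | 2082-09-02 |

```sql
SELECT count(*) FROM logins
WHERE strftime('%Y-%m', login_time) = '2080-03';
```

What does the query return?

1

Rows with year-month 2080-03: 2080-03-09 → 1.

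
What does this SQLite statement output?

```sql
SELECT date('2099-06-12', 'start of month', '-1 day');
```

`start of month` rewinds 2099-06-12 to 2099-06-01.
Going back 1 day from 2099-06-01 reaches 2099-05-31 (last day of May, 31 days).

2099-05-31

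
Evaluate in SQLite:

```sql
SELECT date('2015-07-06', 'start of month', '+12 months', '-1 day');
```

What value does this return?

2016-06-30

`start of month` rewinds 2015-07-06 to 2015-07-01.
Adding +12 months to 2015-07-01 gives 2016-07-01.
Going back 1 day from 2016-07-01 reaches 2016-06-30 (last day of June, 30 days).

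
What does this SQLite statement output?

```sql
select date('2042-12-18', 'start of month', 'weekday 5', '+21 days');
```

`start of month` rewinds 2042-12-18 to 2042-12-01.
`weekday 5` advances to the next Friday; 2042-12-01 is a Monday, so it moves forward to 2042-12-05.
Advancing 21 more days within December lands on 2042-12-26.

2042-12-26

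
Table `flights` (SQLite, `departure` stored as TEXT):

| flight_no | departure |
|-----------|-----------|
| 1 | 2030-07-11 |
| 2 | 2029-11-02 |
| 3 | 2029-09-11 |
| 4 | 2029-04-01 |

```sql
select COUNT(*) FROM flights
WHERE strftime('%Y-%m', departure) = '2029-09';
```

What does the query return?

1

Rows with year-month 2029-09: 2029-09-11 → 1.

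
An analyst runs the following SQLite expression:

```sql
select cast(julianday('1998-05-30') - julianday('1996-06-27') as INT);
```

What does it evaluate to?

702

3 days remain in June 1996 after the 27th (30 − 27).
Full months from July 1996 through April 1998 contribute their day counts.
Then 30 days into May 1998.
Total: 3 + 31 + 31 + 30 + 31 + 30 + 31 + 31 + 28 + 31 + 30 + 31 + 30 + 31 + 31 + 30 + 31 + 30 + 31 + 31 + 28 + 31 + 30 + 30 = 702.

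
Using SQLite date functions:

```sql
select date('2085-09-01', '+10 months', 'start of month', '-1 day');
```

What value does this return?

2086-06-30

Adding +10 months to 2085-09-01 gives 2086-07-01.
`start of month` rewinds 2086-07-01 to 2086-07-01.
Going back 1 day from 2086-07-01 reaches 2086-06-30 (last day of June, 30 days).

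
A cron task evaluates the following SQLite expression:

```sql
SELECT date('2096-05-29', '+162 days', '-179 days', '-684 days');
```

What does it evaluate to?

Applying '+162 days' to 2096-05-29: counting 162 days forward gives 2096-11-07.
Applying '-179 days' to 2096-11-07: counting 179 days back gives 2096-05-12.
Applying '-684 days' to 2096-05-12: counting 684 days back gives 2094-06-28.

2094-06-28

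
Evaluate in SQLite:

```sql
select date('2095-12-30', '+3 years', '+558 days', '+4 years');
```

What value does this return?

Adding +3 years to 2095-12-30 gives 2098-12-30.
Applying '+558 days' to 2098-12-30: counting 558 days forward gives 2100-07-11.
Adding +4 years to 2100-07-11 gives 2104-07-11.

2104-07-11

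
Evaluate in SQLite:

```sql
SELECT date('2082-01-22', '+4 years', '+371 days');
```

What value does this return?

Adding +4 years to 2082-01-22 gives 2086-01-22.
Applying '+371 days' to 2086-01-22: counting 371 days forward gives 2087-01-28.

2087-01-28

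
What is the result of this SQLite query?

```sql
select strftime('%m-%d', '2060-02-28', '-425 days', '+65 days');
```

03-05

First apply '-425 days', '+65 days': 2060-02-28 → 2059-03-05.
`%m-%d` extracts the month-day: 03-05.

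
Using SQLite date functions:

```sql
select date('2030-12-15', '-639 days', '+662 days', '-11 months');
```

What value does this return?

2030-02-07

Applying '-639 days' to 2030-12-15: counting 639 days back gives 2029-03-16.
Applying '+662 days' to 2029-03-16: counting 662 days forward gives 2031-01-07.
Adding -11 months to 2031-01-07 gives 2030-02-07.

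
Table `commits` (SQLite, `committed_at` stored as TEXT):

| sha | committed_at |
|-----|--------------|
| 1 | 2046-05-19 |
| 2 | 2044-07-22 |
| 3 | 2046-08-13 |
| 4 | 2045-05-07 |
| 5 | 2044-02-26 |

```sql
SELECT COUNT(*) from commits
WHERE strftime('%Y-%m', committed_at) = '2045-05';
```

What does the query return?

Rows with year-month 2045-05: 2045-05-07 → 1.

1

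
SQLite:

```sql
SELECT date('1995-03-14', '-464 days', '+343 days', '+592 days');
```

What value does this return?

Applying '-464 days' to 1995-03-14: counting 464 days back gives 1993-12-05.
Applying '+343 days' to 1993-12-05: counting 343 days forward gives 1994-11-13.
Applying '+592 days' to 1994-11-13: counting 592 days forward gives 1996-06-27.

1996-06-27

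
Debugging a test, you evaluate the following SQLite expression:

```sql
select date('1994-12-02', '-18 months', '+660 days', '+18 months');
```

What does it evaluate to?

1996-09-24

Adding -18 months to 1994-12-02 gives 1993-06-02.
Applying '+660 days' to 1993-06-02: counting 660 days forward gives 1995-03-24.
Adding +18 months to 1995-03-24 gives 1996-09-24.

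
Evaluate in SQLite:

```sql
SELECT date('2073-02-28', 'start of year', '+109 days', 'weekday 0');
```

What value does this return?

2073-04-23

`start of year` rewinds 2073-02-28 to 2073-01-01.
Applying '+109 days' to 2073-01-01: counting 109 days forward gives 2073-04-20.
`weekday 0` advances to the next Sunday; 2073-04-20 is a Thursday, so it moves forward to 2073-04-23.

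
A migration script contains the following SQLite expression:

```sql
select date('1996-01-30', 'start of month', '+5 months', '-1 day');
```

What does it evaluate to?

`start of month` rewinds 1996-01-30 to 1996-01-01.
Adding +5 months to 1996-01-01 gives 1996-06-01.
Going back 1 day from 1996-06-01 reaches 1996-05-31 (last day of May, 31 days).

1996-05-31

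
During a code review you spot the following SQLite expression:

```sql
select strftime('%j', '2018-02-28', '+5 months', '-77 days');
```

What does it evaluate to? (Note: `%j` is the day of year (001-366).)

First apply '+5 months', '-77 days': 2018-02-28 → 2018-05-12.
Day-of-year for 2018-05-12: days since 2018-01-01 inclusive = 132, zero-padded to 132.

132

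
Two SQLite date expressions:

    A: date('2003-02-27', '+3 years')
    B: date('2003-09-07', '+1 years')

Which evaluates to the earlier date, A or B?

A = 2006-02-27.
B = 2004-09-07.
B is earlier.

B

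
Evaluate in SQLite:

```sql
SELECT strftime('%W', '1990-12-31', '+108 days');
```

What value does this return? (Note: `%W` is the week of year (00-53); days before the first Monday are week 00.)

15

First apply '+108 days': 1990-12-31 → 1991-04-18.
1991-04-18 is a Thursday. SQLite's %W counts Mondays since the year started; the result is 15.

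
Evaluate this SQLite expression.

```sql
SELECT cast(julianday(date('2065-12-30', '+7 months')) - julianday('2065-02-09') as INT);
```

Adding +7 months to 2065-12-30 gives 2066-07-30.
19 days remain in February 2065 after the 9th (28 − 9).
Full months from March 2065 through June 2066 contribute their day counts.
Then 30 days into July 2066.
Total: 19 + 31 + 30 + 31 + 30 + 31 + 31 + 30 + 31 + 30 + 31 + 31 + 28 + 31 + 30 + 31 + 30 + 30 = 536.

536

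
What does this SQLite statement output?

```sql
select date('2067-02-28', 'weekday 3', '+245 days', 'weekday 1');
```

`weekday 3` advances to the next Wednesday; 2067-02-28 is a Monday, so it moves forward to 2067-03-02.
Applying '+245 days' to 2067-03-02: counting 245 days forward gives 2067-11-02.
`weekday 1` advances to the next Monday; 2067-11-02 is a Wednesday, so it moves forward to 2067-11-07.

2067-11-07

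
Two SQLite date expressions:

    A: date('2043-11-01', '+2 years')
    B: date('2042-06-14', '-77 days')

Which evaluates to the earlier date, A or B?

A = 2045-11-01.
B = 2042-03-29.
B is earlier.

B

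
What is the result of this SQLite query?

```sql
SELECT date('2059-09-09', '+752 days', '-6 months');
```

2061-03-30

Applying '+752 days' to 2059-09-09: counting 752 days forward gives 2061-09-30.
Adding -6 months to 2061-09-30 gives 2061-03-30.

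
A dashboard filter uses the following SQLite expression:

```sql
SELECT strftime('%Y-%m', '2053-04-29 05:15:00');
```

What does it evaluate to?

`%Y-%m` extracts the year-month: 2053-04.

2053-04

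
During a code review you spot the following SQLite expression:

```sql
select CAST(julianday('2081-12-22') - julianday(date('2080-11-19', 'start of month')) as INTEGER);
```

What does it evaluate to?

`start of month` rewinds 2080-11-19 to 2080-11-01.
29 days remain in November 2080 after the 1st (30 − 1).
Full months from December 2080 through November 2081 contribute their day counts.
Then 22 days into December 2081.
Total: 29 + 31 + 31 + 28 + 31 + 30 + 31 + 30 + 31 + 31 + 30 + 31 + 30 + 22 = 416.

416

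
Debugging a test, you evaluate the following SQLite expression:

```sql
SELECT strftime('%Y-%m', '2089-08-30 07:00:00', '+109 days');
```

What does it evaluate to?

First apply '+109 days': 2089-08-30 07:00:00 → 2089-12-17 07:00:00.
`%Y-%m` extracts the year-month: 2089-12.

2089-12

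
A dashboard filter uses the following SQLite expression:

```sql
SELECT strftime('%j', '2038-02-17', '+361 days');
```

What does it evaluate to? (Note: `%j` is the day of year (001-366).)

First apply '+361 days': 2038-02-17 → 2039-02-13.
Day-of-year for 2039-02-13: days since 2039-01-01 inclusive = 44, zero-padded to 044.

044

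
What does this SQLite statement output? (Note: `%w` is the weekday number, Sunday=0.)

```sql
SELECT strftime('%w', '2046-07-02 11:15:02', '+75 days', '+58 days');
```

1

First apply '+75 days', '+58 days': 2046-07-02 11:15:02 → 2046-11-12 11:15:02.
2046-11-12 is a Monday; with Sunday=0 that is 1.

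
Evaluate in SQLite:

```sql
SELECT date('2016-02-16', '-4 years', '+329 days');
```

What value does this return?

2013-01-10

Adding -4 years to 2016-02-16 gives 2012-02-16.
Applying '+329 days' to 2012-02-16: counting 329 days forward gives 2013-01-10.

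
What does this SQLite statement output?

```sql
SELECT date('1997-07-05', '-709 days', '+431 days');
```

Applying '-709 days' to 1997-07-05: counting 709 days back gives 1995-07-27.
Applying '+431 days' to 1995-07-27: counting 431 days forward gives 1996-09-30.

1996-09-30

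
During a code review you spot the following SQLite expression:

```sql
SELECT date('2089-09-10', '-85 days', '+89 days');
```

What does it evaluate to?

Applying '-85 days' to 2089-09-10: counting 85 days back gives 2089-06-17.
Applying '+89 days' to 2089-06-17: counting 89 days forward gives 2089-09-14.

2089-09-14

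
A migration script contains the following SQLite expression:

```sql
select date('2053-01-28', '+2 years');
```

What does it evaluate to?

2055-01-28

Adding +2 years to 2053-01-28 gives 2055-01-28.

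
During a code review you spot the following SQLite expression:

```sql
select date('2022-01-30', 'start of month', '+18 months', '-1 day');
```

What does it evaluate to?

`start of month` rewinds 2022-01-30 to 2022-01-01.
Adding +18 months to 2022-01-01 gives 2023-07-01.
Going back 1 day from 2023-07-01 reaches 2023-06-30 (last day of June, 30 days).

2023-06-30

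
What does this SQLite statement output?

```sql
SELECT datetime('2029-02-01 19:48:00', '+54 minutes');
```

+54 minutes from 2029-02-01 19:48:00 is 2029-02-01 20:42:00.

2029-02-01 20:42:00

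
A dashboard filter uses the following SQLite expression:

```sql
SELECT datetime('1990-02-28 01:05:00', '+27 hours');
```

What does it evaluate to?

+27 hours from 1990-02-28 01:05:00 is 1990-03-01 04:05:00 (crosses midnight).

1990-03-01 04:05:00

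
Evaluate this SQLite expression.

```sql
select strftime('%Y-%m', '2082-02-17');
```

2082-02

`%Y-%m` extracts the year-month: 2082-02.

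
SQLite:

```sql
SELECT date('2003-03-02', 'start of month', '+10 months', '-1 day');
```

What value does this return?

2003-12-31

`start of month` rewinds 2003-03-02 to 2003-03-01.
Adding +10 months to 2003-03-01 gives 2004-01-01.
Going back 1 day from 2004-01-01 reaches 2003-12-31 (last day of December, 31 days).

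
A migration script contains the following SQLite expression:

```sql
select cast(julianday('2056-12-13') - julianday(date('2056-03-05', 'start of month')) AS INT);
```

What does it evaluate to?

`start of month` rewinds 2056-03-05 to 2056-03-01.
30 days remain in March 2056 after the 1st (31 − 1).
Full months from April 2056 through November 2056 contribute their day counts.
Then 13 days into December 2056.
Total: 30 + 30 + 31 + 30 + 31 + 31 + 30 + 31 + 30 + 13 = 287.

287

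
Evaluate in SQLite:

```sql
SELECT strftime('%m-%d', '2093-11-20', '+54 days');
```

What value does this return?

First apply '+54 days': 2093-11-20 → 2094-01-13.
`%m-%d` extracts the month-day: 01-13.

01-13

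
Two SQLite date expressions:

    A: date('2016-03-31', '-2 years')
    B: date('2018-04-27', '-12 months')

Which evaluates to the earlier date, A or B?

A = 2014-03-31.
B = 2017-04-27.
A is earlier.

A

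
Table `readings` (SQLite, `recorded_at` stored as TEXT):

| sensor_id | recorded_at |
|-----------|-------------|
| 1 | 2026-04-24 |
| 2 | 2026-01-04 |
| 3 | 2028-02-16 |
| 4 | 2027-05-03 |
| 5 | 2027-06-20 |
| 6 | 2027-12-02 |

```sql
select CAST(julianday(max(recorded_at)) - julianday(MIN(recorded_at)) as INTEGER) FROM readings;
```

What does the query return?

MIN = 2026-01-04, MAX = 2028-02-16.
27 days remain in January 2026 after the 4th (31 − 4).
Full months from February 2026 through January 2028 contribute their day counts.
Then 16 days into February 2028.
Total: 27 + 28 + 31 + 30 + 31 + 30 + 31 + 31 + 30 + 31 + 30 + 31 + 31 + 28 + 31 + 30 + 31 + 30 + 31 + 31 + 30 + 31 + 30 + 31 + 31 + 16 = 773.

773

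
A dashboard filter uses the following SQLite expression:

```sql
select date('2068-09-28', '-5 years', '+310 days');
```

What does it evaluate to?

2064-08-03

Adding -5 years to 2068-09-28 gives 2063-09-28.
Applying '+310 days' to 2063-09-28: counting 310 days forward gives 2064-08-03.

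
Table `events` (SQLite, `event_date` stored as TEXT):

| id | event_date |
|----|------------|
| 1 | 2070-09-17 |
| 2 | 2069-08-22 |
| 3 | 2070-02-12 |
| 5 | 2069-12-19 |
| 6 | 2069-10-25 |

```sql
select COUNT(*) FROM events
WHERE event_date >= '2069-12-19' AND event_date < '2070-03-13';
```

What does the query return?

2

Rows in [2069-12-19, 2070-03-13): 2070-02-12, 2069-12-19 → 2 rows.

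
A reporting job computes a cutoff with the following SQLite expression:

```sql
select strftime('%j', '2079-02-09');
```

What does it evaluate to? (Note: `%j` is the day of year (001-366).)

Day-of-year for 2079-02-09: days since 2079-01-01 inclusive = 40, zero-padded to 040.

040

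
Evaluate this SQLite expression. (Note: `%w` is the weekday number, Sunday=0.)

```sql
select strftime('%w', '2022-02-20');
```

0

2022-02-20 is a Sunday; with Sunday=0 that is 0.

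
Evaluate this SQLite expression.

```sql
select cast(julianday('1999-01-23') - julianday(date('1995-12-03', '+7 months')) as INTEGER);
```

Adding +7 months to 1995-12-03 gives 1996-07-03.
28 days remain in July 1996 after the 3rd (31 − 3).
Full months from August 1996 through December 1998 contribute their day counts.
Then 23 days into January 1999.
Total: 28 + 31 + 30 + 31 + 30 + 31 + 31 + 28 + 31 + 30 + 31 + 30 + 31 + 31 + 30 + 31 + 30 + 31 + 31 + 28 + 31 + 30 + 31 + 30 + 31 + 31 + 30 + 31 + 30 + 31 + 23 = 934.

934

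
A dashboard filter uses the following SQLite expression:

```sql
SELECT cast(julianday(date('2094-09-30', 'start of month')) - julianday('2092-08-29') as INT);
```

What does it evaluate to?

733

`start of month` rewinds 2094-09-30 to 2094-09-01.
2 days remain in August 2092 after the 29th (31 − 29).
Full months from September 2092 through August 2094 contribute their day counts.
Then 1 day into September 2094.
Total: 2 + 30 + 31 + 30 + 31 + 31 + 28 + 31 + 30 + 31 + 30 + 31 + 31 + 30 + 31 + 30 + 31 + 31 + 28 + 31 + 30 + 31 + 30 + 31 + 31 + 1 = 733.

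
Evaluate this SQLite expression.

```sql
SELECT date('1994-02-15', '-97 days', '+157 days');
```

Applying '-97 days' to 1994-02-15: counting 97 days back gives 1993-11-10.
Applying '+157 days' to 1993-11-10: counting 157 days forward gives 1994-04-16.

1994-04-16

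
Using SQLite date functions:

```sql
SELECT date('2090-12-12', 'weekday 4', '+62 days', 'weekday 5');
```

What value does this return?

`weekday 4` advances to the next Thursday; 2090-12-12 is a Tuesday, so it moves forward to 2090-12-14.
Applying '+62 days' to 2090-12-14: counting 62 days forward gives 2091-02-14.
`weekday 5` advances to the next Friday; 2091-02-14 is a Wednesday, so it moves forward to 2091-02-16.

2091-02-16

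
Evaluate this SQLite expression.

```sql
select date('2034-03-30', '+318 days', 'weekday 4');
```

2035-02-15

Applying '+318 days' to 2034-03-30: counting 318 days forward gives 2035-02-11.
`weekday 4` advances to the next Thursday; 2035-02-11 is a Sunday, so it moves forward to 2035-02-15.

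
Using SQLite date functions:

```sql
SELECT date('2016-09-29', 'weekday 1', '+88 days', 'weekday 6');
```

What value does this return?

`weekday 1` advances to the next Monday; 2016-09-29 is a Thursday, so it moves forward to 2016-10-03.
Applying '+88 days' to 2016-10-03: counting 88 days forward gives 2016-12-30.
`weekday 6` advances to the next Saturday; 2016-12-30 is a Friday, so it moves forward to 2016-12-31.

2016-12-31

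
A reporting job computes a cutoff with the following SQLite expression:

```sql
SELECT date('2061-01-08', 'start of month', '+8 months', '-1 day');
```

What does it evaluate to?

2061-08-31

`start of month` rewinds 2061-01-08 to 2061-01-01.
Adding +8 months to 2061-01-01 gives 2061-09-01.
Going back 1 day from 2061-09-01 reaches 2061-08-31 (last day of August, 31 days).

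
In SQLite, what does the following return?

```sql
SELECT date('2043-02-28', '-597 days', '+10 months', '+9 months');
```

Applying '-597 days' to 2043-02-28: counting 597 days back gives 2041-07-11.
Adding +10 months to 2041-07-11 gives 2042-05-11.
Adding +9 months to 2042-05-11 gives 2043-02-11.

2043-02-11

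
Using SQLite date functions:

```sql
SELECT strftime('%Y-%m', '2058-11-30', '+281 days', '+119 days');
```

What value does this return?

2060-01

First apply '+281 days', '+119 days': 2058-11-30 → 2060-01-04.
`%Y-%m` extracts the year-month: 2060-01.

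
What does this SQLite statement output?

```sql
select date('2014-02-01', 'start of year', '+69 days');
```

2014-03-11

`start of year` rewinds 2014-02-01 to 2014-01-01.
Applying '+69 days' to 2014-01-01: counting 69 days forward gives 2014-03-11.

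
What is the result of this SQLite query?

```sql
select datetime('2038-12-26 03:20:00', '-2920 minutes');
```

2920 minutes = 48h 40m; -2920 minutes from 2038-12-26 03:20:00 is 2038-12-24 02:40:00 (crosses midnight).

2038-12-24 02:40:00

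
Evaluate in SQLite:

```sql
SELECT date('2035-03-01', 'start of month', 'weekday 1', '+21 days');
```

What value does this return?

2035-03-26

`start of month` rewinds 2035-03-01 to 2035-03-01.
`weekday 1` advances to the next Monday; 2035-03-01 is a Thursday, so it moves forward to 2035-03-05.
Advancing 21 more days within March lands on 2035-03-26.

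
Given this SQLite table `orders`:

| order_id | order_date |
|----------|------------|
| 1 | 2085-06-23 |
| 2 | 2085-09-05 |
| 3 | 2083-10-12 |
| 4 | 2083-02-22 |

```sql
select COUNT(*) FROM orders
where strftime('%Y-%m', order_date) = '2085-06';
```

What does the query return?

Rows with year-month 2085-06: 2085-06-23 → 1.

1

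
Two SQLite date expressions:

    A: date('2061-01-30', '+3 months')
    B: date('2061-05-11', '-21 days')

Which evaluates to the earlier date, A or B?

A = 2061-04-30.
B = 2061-04-20.
B is earlier.

B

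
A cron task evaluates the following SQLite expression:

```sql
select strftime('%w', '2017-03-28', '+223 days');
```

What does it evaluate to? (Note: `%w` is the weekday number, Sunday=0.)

First apply '+223 days': 2017-03-28 → 2017-11-06.
2017-11-06 is a Monday; with Sunday=0 that is 1.

1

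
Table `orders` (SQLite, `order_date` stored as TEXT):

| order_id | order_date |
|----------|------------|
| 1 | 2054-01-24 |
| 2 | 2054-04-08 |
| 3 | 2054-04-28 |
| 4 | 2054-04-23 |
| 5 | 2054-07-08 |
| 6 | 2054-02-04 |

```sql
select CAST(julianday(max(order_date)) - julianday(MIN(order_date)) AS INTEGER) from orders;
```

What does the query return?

MIN = 2054-01-24, MAX = 2054-07-08.
7 days remain in January 2054 after the 24th (31 − 24).
February 2054: 28 days.
March 2054: 31 days.
April 2054: 30 days.
May 2054: 31 days.
June 2054: 30 days.
Then 8 days into July 2054.
Total: 7 + 28 + 31 + 30 + 31 + 30 + 8 = 165.

165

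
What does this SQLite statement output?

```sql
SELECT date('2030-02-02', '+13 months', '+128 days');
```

2031-07-08

Adding +13 months to 2030-02-02 gives 2031-03-02.
Applying '+128 days' to 2031-03-02: counting 128 days forward gives 2031-07-08.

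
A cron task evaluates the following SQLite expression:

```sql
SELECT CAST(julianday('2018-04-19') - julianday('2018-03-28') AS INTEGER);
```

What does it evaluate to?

22

3 days remain in March 2018 after the 28th (31 − 28).
Then 19 days into April 2018.
Total: 3 + 19 = 22.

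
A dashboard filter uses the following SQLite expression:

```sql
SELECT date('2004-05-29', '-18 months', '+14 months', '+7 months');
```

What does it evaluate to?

Adding -18 months to 2004-05-29 gives 2002-11-29.
Adding +14 months to 2002-11-29 gives 2004-01-29.
Adding +7 months to 2004-01-29 gives 2004-08-29.

2004-08-29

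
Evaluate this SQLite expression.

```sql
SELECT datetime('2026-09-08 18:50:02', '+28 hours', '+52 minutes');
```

+28 hours from 2026-09-08 18:50:02 is 2026-09-09 22:50:02 (crosses midnight).
+52 minutes from 2026-09-09 22:50:02 is 2026-09-09 23:42:02.

2026-09-09 23:42:02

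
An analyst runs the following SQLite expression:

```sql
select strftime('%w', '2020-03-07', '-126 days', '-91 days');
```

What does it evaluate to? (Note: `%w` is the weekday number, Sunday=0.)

First apply '-126 days', '-91 days': 2020-03-07 → 2019-08-03.
2019-08-03 is a Saturday; with Sunday=0 that is 6.

6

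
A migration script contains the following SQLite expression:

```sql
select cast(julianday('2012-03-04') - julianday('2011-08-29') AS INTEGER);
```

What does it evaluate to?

2 days remain in August 2011 after the 29th (31 − 29).
Full months from September 2011 through February 2012 contribute their day counts.
Then 4 days into March 2012.
Total: 2 + 30 + 31 + 30 + 31 + 31 + 29 + 4 = 188.

188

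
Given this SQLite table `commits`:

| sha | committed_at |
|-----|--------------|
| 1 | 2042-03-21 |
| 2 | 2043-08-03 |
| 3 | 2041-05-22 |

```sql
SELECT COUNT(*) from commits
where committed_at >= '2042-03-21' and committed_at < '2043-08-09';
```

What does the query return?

2

Rows in [2042-03-21, 2043-08-09): 2042-03-21, 2043-08-03 → 2 rows.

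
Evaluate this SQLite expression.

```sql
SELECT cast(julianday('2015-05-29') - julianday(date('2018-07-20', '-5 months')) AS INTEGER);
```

-998

Adding -5 months to 2018-07-20 gives 2018-02-20.
2 days remain in May 2015 after the 29th (31 − 29).
Full months from June 2015 through January 2018 contribute their day counts.
Then 20 days into February 2018.
Total: 2 + 30 + 31 + 31 + 30 + 31 + 30 + 31 + 31 + 29 + 31 + 30 + 31 + 30 + 31 + 31 + 30 + 31 + 30 + 31 + 31 + 28 + 31 + 30 + 31 + 30 + 31 + 31 + 30 + 31 + 30 + 31 + 31 + 20 = 998.
The subtraction is earlier − later, so the result is −998 → -998.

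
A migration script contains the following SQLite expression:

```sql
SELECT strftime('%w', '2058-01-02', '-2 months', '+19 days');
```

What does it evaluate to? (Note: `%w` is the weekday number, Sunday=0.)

First apply '-2 months', '+19 days': 2058-01-02 → 2057-11-21.
2057-11-21 is a Wednesday; with Sunday=0 that is 3.

3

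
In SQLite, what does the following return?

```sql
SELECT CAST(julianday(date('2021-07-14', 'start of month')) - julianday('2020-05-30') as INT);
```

397

`start of month` rewinds 2021-07-14 to 2021-07-01.
1 day remains in May 2020 after the 30th (31 − 30).
Full months from June 2020 through June 2021 contribute their day counts.
Then 1 day into July 2021.
Total: 1 + 30 + 31 + 31 + 30 + 31 + 30 + 31 + 31 + 28 + 31 + 30 + 31 + 30 + 1 = 397.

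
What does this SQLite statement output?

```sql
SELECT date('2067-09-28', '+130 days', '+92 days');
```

Applying '+130 days' to 2067-09-28: counting 130 days forward gives 2068-02-05.
Applying '+92 days' to 2068-02-05: counting 92 days forward gives 2068-05-07.

2068-05-07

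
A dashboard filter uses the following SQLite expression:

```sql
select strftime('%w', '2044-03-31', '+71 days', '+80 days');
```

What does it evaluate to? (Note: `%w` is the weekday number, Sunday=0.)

First apply '+71 days', '+80 days': 2044-03-31 → 2044-08-29.
2044-08-29 is a Monday; with Sunday=0 that is 1.

1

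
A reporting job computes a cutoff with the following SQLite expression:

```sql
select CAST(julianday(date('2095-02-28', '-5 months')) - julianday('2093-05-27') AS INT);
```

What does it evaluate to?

489

Adding -5 months to 2095-02-28 gives 2094-09-28.
4 days remain in May 2093 after the 27th (31 − 27).
Full months from June 2093 through August 2094 contribute their day counts.
Then 28 days into September 2094.
Total: 4 + 30 + 31 + 31 + 30 + 31 + 30 + 31 + 31 + 28 + 31 + 30 + 31 + 30 + 31 + 31 + 28 = 489.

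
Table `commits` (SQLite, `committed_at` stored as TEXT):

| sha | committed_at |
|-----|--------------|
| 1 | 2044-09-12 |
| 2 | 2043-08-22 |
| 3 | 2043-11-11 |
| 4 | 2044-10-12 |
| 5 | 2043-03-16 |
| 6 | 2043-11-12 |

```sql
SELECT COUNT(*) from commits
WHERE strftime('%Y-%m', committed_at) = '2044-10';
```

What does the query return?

Rows with year-month 2044-10: 2044-10-12 → 1.

1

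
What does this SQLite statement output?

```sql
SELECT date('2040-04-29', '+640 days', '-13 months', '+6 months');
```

2041-06-29

Applying '+640 days' to 2040-04-29: counting 640 days forward gives 2042-01-29.
Adding -13 months to 2042-01-29 gives 2040-12-29.
Adding +6 months to 2040-12-29 gives 2041-06-29.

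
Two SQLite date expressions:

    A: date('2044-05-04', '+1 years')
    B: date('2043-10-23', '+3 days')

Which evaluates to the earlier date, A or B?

B

A = 2045-05-04.
B = 2043-10-26.
B is earlier.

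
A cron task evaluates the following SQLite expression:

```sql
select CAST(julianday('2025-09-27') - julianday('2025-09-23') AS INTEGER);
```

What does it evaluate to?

4

Both dates are in September 2025: 27 − 23 = 4.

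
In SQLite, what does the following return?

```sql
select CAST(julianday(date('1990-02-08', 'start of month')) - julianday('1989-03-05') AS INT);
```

333

`start of month` rewinds 1990-02-08 to 1990-02-01.
26 days remain in March 1989 after the 5th (31 − 5).
Full months from April 1989 through January 1990 contribute their day counts.
Then 1 day into February 1990.
Total: 26 + 30 + 31 + 30 + 31 + 31 + 30 + 31 + 30 + 31 + 31 + 1 = 333.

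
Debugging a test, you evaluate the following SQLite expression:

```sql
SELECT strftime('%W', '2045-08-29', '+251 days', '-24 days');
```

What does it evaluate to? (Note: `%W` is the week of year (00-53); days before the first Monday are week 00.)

15

First apply '+251 days', '-24 days': 2045-08-29 → 2046-04-13.
2046-04-13 is a Friday. SQLite's %W counts Mondays since the year started; the result is 15.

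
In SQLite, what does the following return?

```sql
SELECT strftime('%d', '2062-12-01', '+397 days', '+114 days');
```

First apply '+397 days', '+114 days': 2062-12-01 → 2064-04-25.
`%d` extracts the 2-digit day of month: 25.

25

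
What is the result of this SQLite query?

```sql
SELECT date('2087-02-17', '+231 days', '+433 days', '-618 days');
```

2087-04-04

Applying '+231 days' to 2087-02-17: counting 231 days forward gives 2087-10-06.
Applying '+433 days' to 2087-10-06: counting 433 days forward gives 2088-12-12.
Applying '-618 days' to 2088-12-12: counting 618 days back gives 2087-04-04.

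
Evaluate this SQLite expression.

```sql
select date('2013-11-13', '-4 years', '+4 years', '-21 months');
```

Adding -4 years to 2013-11-13 gives 2009-11-13.
Adding +4 years to 2009-11-13 gives 2013-11-13.
Adding -21 months to 2013-11-13 gives 2012-02-13.

2012-02-13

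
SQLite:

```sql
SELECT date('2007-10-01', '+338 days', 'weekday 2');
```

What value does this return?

Applying '+338 days' to 2007-10-01: counting 338 days forward gives 2008-09-03.
`weekday 2` advances to the next Tuesday; 2008-09-03 is a Wednesday, so it moves forward to 2008-09-09.

2008-09-09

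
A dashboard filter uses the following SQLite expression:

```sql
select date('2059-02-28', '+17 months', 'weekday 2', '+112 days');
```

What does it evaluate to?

2060-11-23

Adding +17 months to 2059-02-28 gives 2060-07-28.
`weekday 2` advances to the next Tuesday; 2060-07-28 is a Wednesday, so it moves forward to 2060-08-03.
Applying '+112 days' to 2060-08-03: counting 112 days forward gives 2060-11-23.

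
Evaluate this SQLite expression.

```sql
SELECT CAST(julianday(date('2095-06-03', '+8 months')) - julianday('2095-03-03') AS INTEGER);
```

Adding +8 months to 2095-06-03 gives 2096-02-03.
28 days remain in March 2095 after the 3rd (31 − 3).
Full months from April 2095 through January 2096 contribute their day counts.
Then 3 days into February 2096.
Total: 28 + 30 + 31 + 30 + 31 + 31 + 30 + 31 + 30 + 31 + 31 + 3 = 337.

337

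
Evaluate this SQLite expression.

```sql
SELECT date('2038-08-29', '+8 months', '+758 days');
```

Adding +8 months to 2038-08-29 gives 2039-04-29.
Applying '+758 days' to 2039-04-29: counting 758 days forward gives 2041-05-26.

2041-05-26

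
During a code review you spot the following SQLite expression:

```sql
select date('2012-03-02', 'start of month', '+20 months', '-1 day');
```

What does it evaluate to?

2013-10-31

`start of month` rewinds 2012-03-02 to 2012-03-01.
Adding +20 months to 2012-03-01 gives 2013-11-01.
Going back 1 day from 2013-11-01 reaches 2013-10-31 (last day of October, 31 days).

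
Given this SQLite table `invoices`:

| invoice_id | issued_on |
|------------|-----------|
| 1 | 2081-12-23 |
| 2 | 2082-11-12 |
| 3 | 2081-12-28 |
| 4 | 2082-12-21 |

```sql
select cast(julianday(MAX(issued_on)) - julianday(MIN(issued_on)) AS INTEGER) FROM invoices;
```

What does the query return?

363

MIN = 2081-12-23, MAX = 2082-12-21.
8 days remain in December 2081 after the 23rd (31 − 23).
Full months from January 2082 through November 2082 contribute their day counts.
Then 21 days into December 2082.
Total: 8 + 31 + 28 + 31 + 30 + 31 + 30 + 31 + 31 + 30 + 31 + 30 + 21 = 363.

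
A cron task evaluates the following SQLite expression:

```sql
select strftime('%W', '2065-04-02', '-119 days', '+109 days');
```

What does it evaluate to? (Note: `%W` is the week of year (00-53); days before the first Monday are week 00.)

First apply '-119 days', '+109 days': 2065-04-02 → 2065-03-23.
2065-03-23 is a Monday. SQLite's %W counts Mondays since the year started; the result is 12.

12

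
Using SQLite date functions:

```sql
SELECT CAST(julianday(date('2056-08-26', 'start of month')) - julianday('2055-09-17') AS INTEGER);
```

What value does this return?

319

`start of month` rewinds 2056-08-26 to 2056-08-01.
13 days remain in September 2055 after the 17th (30 − 17).
Full months from October 2055 through July 2056 contribute their day counts.
Then 1 day into August 2056.
Total: 13 + 31 + 30 + 31 + 31 + 29 + 31 + 30 + 31 + 30 + 31 + 1 = 319.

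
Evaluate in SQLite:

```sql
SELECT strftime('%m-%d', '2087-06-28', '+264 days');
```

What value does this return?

03-18

First apply '+264 days': 2087-06-28 → 2088-03-18.
`%m-%d` extracts the month-day: 03-18.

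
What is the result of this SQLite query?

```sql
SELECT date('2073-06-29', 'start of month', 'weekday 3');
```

2073-06-07

`start of month` rewinds 2073-06-29 to 2073-06-01.
`weekday 3` advances to the next Wednesday; 2073-06-01 is a Thursday, so it moves forward to 2073-06-07.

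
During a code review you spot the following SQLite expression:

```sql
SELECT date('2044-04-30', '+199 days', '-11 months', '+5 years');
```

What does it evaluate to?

Applying '+199 days' to 2044-04-30: counting 199 days forward gives 2044-11-15.
Adding -11 months to 2044-11-15 gives 2043-12-15.
Adding +5 years to 2043-12-15 gives 2048-12-15.

2048-12-15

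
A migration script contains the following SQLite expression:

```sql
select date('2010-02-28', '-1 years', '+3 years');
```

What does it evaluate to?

Adding -1 year to 2010-02-28 gives 2009-02-28.
Adding +3 years to 2009-02-28 gives 2012-02-28.

2012-02-28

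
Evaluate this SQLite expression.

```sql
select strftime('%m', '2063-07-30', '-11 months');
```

First apply '-11 months': 2063-07-30 → 2062-08-30.
`%m` extracts the 2-digit month (01-12): 08.

08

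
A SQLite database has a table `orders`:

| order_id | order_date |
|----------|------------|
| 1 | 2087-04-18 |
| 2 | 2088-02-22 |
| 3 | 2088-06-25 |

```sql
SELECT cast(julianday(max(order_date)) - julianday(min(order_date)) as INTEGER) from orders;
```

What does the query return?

434

MIN = 2087-04-18, MAX = 2088-06-25.
12 days remain in April 2087 after the 18th (30 − 18).
Full months from May 2087 through May 2088 contribute their day counts.
Then 25 days into June 2088.
Total: 12 + 31 + 30 + 31 + 31 + 30 + 31 + 30 + 31 + 31 + 29 + 31 + 30 + 31 + 25 = 434.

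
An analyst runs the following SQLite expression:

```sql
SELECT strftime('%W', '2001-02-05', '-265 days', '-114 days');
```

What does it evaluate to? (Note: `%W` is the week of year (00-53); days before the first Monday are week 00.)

First apply '-265 days', '-114 days': 2001-02-05 → 2000-01-23.
2000-01-23 is a Sunday. SQLite's %W counts Mondays since the year started; the result is 03.

03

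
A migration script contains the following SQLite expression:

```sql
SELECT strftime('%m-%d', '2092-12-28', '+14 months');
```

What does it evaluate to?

02-28

First apply '+14 months': 2092-12-28 → 2094-02-28.
`%m-%d` extracts the month-day: 02-28.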